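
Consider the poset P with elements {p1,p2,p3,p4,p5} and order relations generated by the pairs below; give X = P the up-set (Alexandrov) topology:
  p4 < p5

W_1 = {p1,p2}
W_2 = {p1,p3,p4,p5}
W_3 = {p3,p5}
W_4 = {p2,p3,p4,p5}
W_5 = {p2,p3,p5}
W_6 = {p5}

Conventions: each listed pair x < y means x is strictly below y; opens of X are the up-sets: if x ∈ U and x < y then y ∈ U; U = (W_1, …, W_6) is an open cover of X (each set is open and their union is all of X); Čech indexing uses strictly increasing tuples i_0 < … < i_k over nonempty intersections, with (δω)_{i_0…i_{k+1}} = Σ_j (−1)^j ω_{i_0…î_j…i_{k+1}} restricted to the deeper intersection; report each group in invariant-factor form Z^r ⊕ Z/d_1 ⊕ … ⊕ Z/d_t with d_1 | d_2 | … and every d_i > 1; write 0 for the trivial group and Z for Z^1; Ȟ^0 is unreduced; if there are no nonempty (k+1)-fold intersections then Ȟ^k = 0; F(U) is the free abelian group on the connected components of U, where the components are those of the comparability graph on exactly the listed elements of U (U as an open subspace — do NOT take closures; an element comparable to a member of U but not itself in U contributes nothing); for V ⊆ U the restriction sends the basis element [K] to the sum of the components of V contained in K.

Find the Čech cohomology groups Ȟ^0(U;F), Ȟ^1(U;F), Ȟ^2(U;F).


Ȟ^0 ≅ Z^4, Ȟ^1 ≅ 0, Ȟ^2 ≅ 0

nerve simplices:
  W12={p1} W14={p2} W15={p2} W23={p3,p5} W24={p3,p4,p5} W25={p3,p5} W26={p5} W34={p3,p5} W35={p3,p5} W36={p5} W45={p2,p3,p5} W46={p5} W56={p5}
  W145={p2} W234={p3,p5} W235={p3,p5} W236={p5} W245={p3,p5} W246={p5} W256={p5} W345={p3,p5} W346={p5} W356={p5} W456={p5}
  W2345={p3,p5} W2346={p5} W2356={p5} W2456={p5} W3456={p5}
  W23456={p5}
components per intersection:
  W1: {p1} {p2}
  W2: {p1} {p3} {p4,p5}
  W3: {p3} {p5}
  W4: {p2} {p3} {p4,p5}
  W5: {p2} {p3} {p5}
  W6: {p5}
  W12: {p1}
  W14: {p2}
  W15: {p2}
  W23: {p3} {p5}
  W24: {p3} {p4,p5}
  W25: {p3} {p5}
  W26: {p5}
  W34: {p3} {p5}
  W35: {p3} {p5}
  W36: {p5}
  W45: {p2} {p3} {p5}
  W46: {p5}
  W56: {p5}
  W145: {p2}
  W234: {p3} {p5}
  W235: {p3} {p5}
  W236: {p5}
  W245: {p3} {p5}
  W246: {p5}
  W256: {p5}
  W345: {p3} {p5}
  W346: {p5}
  W356: {p5}
  W456: {p5}
  W2345: {p3} {p5}
  W2346: {p5}
  W2356: {p5}
  W2456: {p5}
  W3456: {p5}
  W23456: {p5}
C dims 14,20,15,6; δ0: rk 10, SNF 1^10; δ1: rk 10, SNF 1^10; δ2: rk 5, SNF 1^5
degree 0: 14−10−0 = 4 → Ȟ^0 ≅ Z^4
degree 1: 20−10−10 = 0 → Ȟ^1 ≅ 0
degree 2: 15−5−10 = 0 → Ȟ^2 ≅ 0


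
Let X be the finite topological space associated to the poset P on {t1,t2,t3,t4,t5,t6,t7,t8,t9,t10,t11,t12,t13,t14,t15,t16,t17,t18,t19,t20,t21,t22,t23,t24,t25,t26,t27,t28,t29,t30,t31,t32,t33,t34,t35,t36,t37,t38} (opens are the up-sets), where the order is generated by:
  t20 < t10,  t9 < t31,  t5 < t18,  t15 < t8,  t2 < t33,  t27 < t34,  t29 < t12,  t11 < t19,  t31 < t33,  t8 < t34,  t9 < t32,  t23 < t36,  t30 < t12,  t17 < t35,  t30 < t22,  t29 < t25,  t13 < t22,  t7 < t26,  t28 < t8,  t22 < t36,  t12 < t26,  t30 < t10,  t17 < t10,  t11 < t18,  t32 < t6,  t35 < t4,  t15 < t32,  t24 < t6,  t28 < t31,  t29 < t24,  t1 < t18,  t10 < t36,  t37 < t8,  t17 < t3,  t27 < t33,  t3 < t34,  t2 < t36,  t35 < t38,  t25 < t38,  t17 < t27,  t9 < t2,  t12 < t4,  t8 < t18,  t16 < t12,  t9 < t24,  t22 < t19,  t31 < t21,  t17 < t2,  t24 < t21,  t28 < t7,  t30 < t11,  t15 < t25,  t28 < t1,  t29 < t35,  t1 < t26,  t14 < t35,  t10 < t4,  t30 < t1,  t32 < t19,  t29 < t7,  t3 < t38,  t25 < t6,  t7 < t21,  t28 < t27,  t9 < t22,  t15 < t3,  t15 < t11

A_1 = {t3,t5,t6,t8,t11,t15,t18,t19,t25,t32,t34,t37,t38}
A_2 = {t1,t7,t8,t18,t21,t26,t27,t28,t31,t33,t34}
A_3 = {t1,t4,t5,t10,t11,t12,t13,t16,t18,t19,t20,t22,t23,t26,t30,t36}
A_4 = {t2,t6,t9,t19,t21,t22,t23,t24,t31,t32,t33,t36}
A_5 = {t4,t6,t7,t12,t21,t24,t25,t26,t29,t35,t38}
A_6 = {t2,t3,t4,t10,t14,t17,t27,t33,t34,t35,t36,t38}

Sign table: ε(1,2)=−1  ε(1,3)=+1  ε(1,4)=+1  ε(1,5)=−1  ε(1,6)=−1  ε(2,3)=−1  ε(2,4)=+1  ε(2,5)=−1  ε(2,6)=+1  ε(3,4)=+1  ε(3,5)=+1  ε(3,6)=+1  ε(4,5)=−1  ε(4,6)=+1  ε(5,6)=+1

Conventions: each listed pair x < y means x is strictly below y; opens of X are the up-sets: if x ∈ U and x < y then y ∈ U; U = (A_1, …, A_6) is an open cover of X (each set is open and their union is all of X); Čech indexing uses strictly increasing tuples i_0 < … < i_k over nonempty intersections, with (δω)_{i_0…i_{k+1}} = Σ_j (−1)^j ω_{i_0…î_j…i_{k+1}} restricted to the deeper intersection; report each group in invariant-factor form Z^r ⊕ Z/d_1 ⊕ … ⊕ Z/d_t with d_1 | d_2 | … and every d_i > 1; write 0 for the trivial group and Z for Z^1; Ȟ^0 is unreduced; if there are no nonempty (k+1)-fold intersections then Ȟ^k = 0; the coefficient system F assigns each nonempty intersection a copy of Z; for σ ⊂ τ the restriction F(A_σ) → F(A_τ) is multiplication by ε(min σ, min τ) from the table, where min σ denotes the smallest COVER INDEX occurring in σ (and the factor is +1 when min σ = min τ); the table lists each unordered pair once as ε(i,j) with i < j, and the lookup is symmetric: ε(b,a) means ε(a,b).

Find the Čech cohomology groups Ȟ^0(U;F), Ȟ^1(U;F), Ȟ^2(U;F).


cover nerve:
  A12={t8,t18,t34} A13={t5,t11,t18,t19} A14={t6,t19,t32} A15={t6,t25,t38} A16={t3,t34,t38} A23={t1,t18,t26} A24={t21,t31,t33} A25={t7,t21,t26} A26={t27,t33,t34} A34={t19,t22,t23,t36} A35={t4,t12,t26} A36={t4,t10,t36} A45={t6,t21,t24} A46={t2,t33,t36} A56={t4,t35,t38}
  A123={t18} A126={t34} A134={t19} A145={t6} A156={t38} A235={t26} A245={t21} A246={t33} A346={t36} A356={t4}
C dims 6,15,10; δ0: rk 6, SNF 1^5·2; δ1: rk 9, SNF 1^9
Ȟ^0: (6−6)−0=0 ⇒ 0
Ȟ^1: (15−9)−6=0 plus torsion [2] ⇒ Z/2
Ȟ^2: (10−0)−9=1 ⇒ Z

Ȟ^0 = 0,  Ȟ^1 = Z/2,  Ȟ^2 = Z


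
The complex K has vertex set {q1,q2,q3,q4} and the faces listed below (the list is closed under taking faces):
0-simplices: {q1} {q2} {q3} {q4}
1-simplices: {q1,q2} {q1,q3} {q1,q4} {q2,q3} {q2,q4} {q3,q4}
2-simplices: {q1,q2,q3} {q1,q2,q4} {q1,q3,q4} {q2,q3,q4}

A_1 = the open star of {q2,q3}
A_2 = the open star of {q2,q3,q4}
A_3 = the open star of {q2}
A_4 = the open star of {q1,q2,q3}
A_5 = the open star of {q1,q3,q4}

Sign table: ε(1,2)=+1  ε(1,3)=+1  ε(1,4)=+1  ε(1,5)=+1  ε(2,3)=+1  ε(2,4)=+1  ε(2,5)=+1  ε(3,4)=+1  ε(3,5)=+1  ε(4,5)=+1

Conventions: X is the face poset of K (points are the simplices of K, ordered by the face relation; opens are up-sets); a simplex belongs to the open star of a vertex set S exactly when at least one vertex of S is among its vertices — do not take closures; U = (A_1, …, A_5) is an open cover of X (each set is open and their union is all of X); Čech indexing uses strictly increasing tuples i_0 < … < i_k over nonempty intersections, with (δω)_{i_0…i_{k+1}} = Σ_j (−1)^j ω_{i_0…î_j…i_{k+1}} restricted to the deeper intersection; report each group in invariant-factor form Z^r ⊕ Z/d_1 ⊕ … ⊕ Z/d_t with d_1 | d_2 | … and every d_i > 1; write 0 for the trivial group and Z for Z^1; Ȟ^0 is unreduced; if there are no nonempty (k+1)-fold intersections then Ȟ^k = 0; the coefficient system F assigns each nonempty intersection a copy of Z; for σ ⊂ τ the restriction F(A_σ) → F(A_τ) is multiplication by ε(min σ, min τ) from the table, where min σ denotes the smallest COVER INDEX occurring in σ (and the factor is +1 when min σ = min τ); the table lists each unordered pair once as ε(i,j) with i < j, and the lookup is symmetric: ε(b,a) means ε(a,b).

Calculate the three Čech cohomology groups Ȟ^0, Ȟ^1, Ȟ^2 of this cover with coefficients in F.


Ȟ^0 = Z, Ȟ^1 = 0 and Ȟ^2 = 0

nonempty intersections:
  A1={{q2},{q3},{q1,q2},{q1,q3},{q2,q3},{q2,q4},{q3,q4},{q1,q2,q3},{q1,q2,q4},{q1,q3,q4},{q2,q3,q4}} A2={{q2},{q3},{q4},{q1,q2},{q1,q3},{q1,q4},{q2,q3},{q2,q4},{q3,q4},{q1,q2,q3},{q1,q2,q4},{q1,q3,q4},{q2,q3,q4}} A3={{q2},{q1,q2},{q2,q3},{q2,q4},{q1,q2,q3},{q1,q2,q4},{q2,q3,q4}} A4={{q1},{q2},{q3},{q1,q2},{q1,q3},{q1,q4},{q2,q3},{q2,q4},{q3,q4},{q1,q2,q3},{q1,q2,q4},{q1,q3,q4},{q2,q3,q4}} A5={{q1},{q3},{q4},{q1,q2},{q1,q3},{q1,q4},{q2,q3},{q2,q4},{q3,q4},{q1,q2,q3},{q1,q2,q4},{q1,q3,q4},{q2,q3,q4}}
  A12={{q2},{q3},{q1,q2},{q1,q3},{q2,q3},{q2,q4},{q3,q4},{q1,q2,q3},{q1,q2,q4},{q1,q3,q4},{q2,q3,q4}} A13={{q2},{q1,q2},{q2,q3},{q2,q4},{q1,q2,q3},{q1,q2,q4},{q2,q3,q4}} A14={{q2},{q3},{q1,q2},{q1,q3},{q2,q3},{q2,q4},{q3,q4},{q1,q2,q3},{q1,q2,q4},{q1,q3,q4},{q2,q3,q4}} A15={{q3},{q1,q2},{q1,q3},{q2,q3},{q2,q4},{q3,q4},{q1,q2,q3},{q1,q2,q4},{q1,q3,q4},{q2,q3,q4}} A23={{q2},{q1,q2},{q2,q3},{q2,q4},{q1,q2,q3},{q1,q2,q4},{q2,q3,q4}} A24={{q2},{q3},{q1,q2},{q1,q3},{q1,q4},{q2,q3},{q2,q4},{q3,q4},{q1,q2,q3},{q1,q2,q4},{q1,q3,q4},{q2,q3,q4}} A25={{q3},{q4},{q1,q2},{q1,q3},{q1,q4},{q2,q3},{q2,q4},{q3,q4},{q1,q2,q3},{q1,q2,q4},{q1,q3,q4},{q2,q3,q4}} A34={{q2},{q1,q2},{q2,q3},{q2,q4},{q1,q2,q3},{q1,q2,q4},{q2,q3,q4}} A35={{q1,q2},{q2,q3},{q2,q4},{q1,q2,q3},{q1,q2,q4},{q2,q3,q4}} A45={{q1},{q3},{q1,q2},{q1,q3},{q1,q4},{q2,q3},{q2,q4},{q3,q4},{q1,q2,q3},{q1,q2,q4},{q1,q3,q4},{q2,q3,q4}}
  A123={{q2},{q1,q2},{q2,q3},{q2,q4},{q1,q2,q3},{q1,q2,q4},{q2,q3,q4}} A124={{q2},{q3},{q1,q2},{q1,q3},{q2,q3},{q2,q4},{q3,q4},{q1,q2,q3},{q1,q2,q4},{q1,q3,q4},{q2,q3,q4}} A125={{q3},{q1,q2},{q1,q3},{q2,q3},{q2,q4},{q3,q4},{q1,q2,q3},{q1,q2,q4},{q1,q3,q4},{q2,q3,q4}} A134={{q2},{q1,q2},{q2,q3},{q2,q4},{q1,q2,q3},{q1,q2,q4},{q2,q3,q4}} A135={{q1,q2},{q2,q3},{q2,q4},{q1,q2,q3},{q1,q2,q4},{q2,q3,q4}} A145={{q3},{q1,q2},{q1,q3},{q2,q3},{q2,q4},{q3,q4},{q1,q2,q3},{q1,q2,q4},{q1,q3,q4},{q2,q3,q4}} A234={{q2},{q1,q2},{q2,q3},{q2,q4},{q1,q2,q3},{q1,q2,q4},{q2,q3,q4}} A235={{q1,q2},{q2,q3},{q2,q4},{q1,q2,q3},{q1,q2,q4},{q2,q3,q4}} A245={{q3},{q1,q2},{q1,q3},{q1,q4},{q2,q3},{q2,q4},{q3,q4},{q1,q2,q3},{q1,q2,q4},{q1,q3,q4},{q2,q3,q4}} A345={{q1,q2},{q2,q3},{q2,q4},{q1,q2,q3},{q1,q2,q4},{q2,q3,q4}}
  A1234={{q2},{q1,q2},{q2,q3},{q2,q4},{q1,q2,q3},{q1,q2,q4},{q2,q3,q4}} A1235={{q1,q2},{q2,q3},{q2,q4},{q1,q2,q3},{q1,q2,q4},{q2,q3,q4}} A1245={{q3},{q1,q2},{q1,q3},{q2,q3},{q2,q4},{q3,q4},{q1,q2,q3},{q1,q2,q4},{q1,q3,q4},{q2,q3,q4}} A1345={{q1,q2},{q2,q3},{q2,q4},{q1,q2,q3},{q1,q2,q4},{q2,q3,q4}} A2345={{q1,q2},{q2,q3},{q2,q4},{q1,q2,q3},{q1,q2,q4},{q2,q3,q4}}
  A12345={{q1,q2},{q2,q3},{q2,q4},{q1,q2,q3},{q1,q2,q4},{q2,q3,q4}}
C dims 5,10,10,5; δ0: rk 4, SNF 1^4; δ1: rk 6, SNF 1^6; δ2: rk 4, SNF 1^4
Ȟ^0: (5−4)−0=1 ⇒ Z
Ȟ^1: (10−6)−4=0 ⇒ 0
Ȟ^2: (10−4)−6=0 ⇒ 0


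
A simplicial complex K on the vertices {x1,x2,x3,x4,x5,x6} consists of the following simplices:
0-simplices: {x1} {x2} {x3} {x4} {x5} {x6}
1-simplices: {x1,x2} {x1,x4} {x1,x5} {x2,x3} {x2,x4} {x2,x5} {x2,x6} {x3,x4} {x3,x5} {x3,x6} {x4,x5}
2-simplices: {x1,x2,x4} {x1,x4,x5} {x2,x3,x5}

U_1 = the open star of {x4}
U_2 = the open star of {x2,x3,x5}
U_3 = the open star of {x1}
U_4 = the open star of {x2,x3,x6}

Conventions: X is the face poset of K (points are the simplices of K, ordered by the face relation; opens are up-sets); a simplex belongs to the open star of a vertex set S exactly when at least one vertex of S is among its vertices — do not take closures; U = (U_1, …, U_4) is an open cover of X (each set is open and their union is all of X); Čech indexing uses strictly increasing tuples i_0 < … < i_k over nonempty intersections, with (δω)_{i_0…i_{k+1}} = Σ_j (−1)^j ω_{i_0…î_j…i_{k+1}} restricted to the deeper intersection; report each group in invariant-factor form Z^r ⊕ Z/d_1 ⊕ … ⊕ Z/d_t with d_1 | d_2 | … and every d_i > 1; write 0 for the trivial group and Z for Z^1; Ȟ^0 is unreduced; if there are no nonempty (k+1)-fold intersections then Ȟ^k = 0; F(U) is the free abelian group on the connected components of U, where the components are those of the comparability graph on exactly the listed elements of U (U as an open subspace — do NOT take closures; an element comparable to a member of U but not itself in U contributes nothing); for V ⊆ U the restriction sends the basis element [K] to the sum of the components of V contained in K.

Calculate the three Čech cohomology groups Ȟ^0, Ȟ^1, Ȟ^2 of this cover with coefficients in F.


Ȟ^0 = Z; Ȟ^1 = Z^2; Ȟ^2 = 0

nonempty overlaps:
  U1={{x4},{x1,x4},{x2,x4},{x3,x4},{x4,x5},{x1,x2,x4},{x1,x4,x5}} U2={{x2},{x3},{x5},{x1,x2},{x1,x5},{x2,x3},{x2,x4},{x2,x5},{x2,x6},{x3,x4},{x3,x5},{x3,x6},{x4,x5},{x1,x2,x4},{x1,x4,x5},{x2,x3,x5}} U3={{x1},{x1,x2},{x1,x4},{x1,x5},{x1,x2,x4},{x1,x4,x5}} U4={{x2},{x3},{x6},{x1,x2},{x2,x3},{x2,x4},{x2,x5},{x2,x6},{x3,x4},{x3,x5},{x3,x6},{x1,x2,x4},{x2,x3,x5}}
  U12={{x2,x4},{x3,x4},{x4,x5},{x1,x2,x4},{x1,x4,x5}} U13={{x1,x4},{x1,x2,x4},{x1,x4,x5}} U14={{x2,x4},{x3,x4},{x1,x2,x4}} U23={{x1,x2},{x1,x5},{x1,x2,x4},{x1,x4,x5}} U24={{x2},{x3},{x1,x2},{x2,x3},{x2,x4},{x2,x5},{x2,x6},{x3,x4},{x3,x5},{x3,x6},{x1,x2,x4},{x2,x3,x5}} U34={{x1,x2},{x1,x2,x4}}
  U123={{x1,x2,x4},{x1,x4,x5}} U124={{x2,x4},{x3,x4},{x1,x2,x4}} U134={{x1,x2,x4}} U234={{x1,x2},{x1,x2,x4}}
  U1234={{x1,x2,x4}}
components per intersection:
  U1: {{x4},{x1,x4},{x2,x4},{x3,x4},{x4,x5},{x1,x2,x4},{x1,x4,x5}}
  U2: {{x2},{x3},{x5},{x1,x2},{x1,x5},{x2,x3},{x2,x4},{x2,x5},{x2,x6},{x3,x4},{x3,x5},{x3,x6},{x4,x5},{x1,x2,x4},{x1,x4,x5},{x2,x3,x5}}
  U3: {{x1},{x1,x2},{x1,x4},{x1,x5},{x1,x2,x4},{x1,x4,x5}}
  U4: {{x2},{x3},{x6},{x1,x2},{x2,x3},{x2,x4},{x2,x5},{x2,x6},{x3,x4},{x3,x5},{x3,x6},{x1,x2,x4},{x2,x3,x5}}
  U12: {{x2,x4},{x1,x2,x4}} {{x3,x4}} {{x4,x5},{x1,x4,x5}}
  U13: {{x1,x4},{x1,x2,x4},{x1,x4,x5}}
  U14: {{x2,x4},{x1,x2,x4}} {{x3,x4}}
  U23: {{x1,x2},{x1,x2,x4}} {{x1,x5},{x1,x4,x5}}
  U24: {{x2},{x3},{x1,x2},{x2,x3},{x2,x4},{x2,x5},{x2,x6},{x3,x4},{x3,x5},{x3,x6},{x1,x2,x4},{x2,x3,x5}}
  U34: {{x1,x2},{x1,x2,x4}}
  U123: {{x1,x2,x4}} {{x1,x4,x5}}
  U124: {{x2,x4},{x1,x2,x4}} {{x3,x4}}
  U134: {{x1,x2,x4}}
  U234: {{x1,x2},{x1,x2,x4}}
  U1234: {{x1,x2,x4}}
C dims 4,10,6,1; δ0: rk 3, SNF 1^3; δ1: rk 5, SNF 1^5; δ2: rk 1, SNF 1^1
degree 0: 4−3−0 = 1 → Ȟ^0 ≅ Z
degree 1: 10−5−3 = 2 → Ȟ^1 ≅ Z^2
degree 2: 6−1−5 = 0 → Ȟ^2 ≅ 0


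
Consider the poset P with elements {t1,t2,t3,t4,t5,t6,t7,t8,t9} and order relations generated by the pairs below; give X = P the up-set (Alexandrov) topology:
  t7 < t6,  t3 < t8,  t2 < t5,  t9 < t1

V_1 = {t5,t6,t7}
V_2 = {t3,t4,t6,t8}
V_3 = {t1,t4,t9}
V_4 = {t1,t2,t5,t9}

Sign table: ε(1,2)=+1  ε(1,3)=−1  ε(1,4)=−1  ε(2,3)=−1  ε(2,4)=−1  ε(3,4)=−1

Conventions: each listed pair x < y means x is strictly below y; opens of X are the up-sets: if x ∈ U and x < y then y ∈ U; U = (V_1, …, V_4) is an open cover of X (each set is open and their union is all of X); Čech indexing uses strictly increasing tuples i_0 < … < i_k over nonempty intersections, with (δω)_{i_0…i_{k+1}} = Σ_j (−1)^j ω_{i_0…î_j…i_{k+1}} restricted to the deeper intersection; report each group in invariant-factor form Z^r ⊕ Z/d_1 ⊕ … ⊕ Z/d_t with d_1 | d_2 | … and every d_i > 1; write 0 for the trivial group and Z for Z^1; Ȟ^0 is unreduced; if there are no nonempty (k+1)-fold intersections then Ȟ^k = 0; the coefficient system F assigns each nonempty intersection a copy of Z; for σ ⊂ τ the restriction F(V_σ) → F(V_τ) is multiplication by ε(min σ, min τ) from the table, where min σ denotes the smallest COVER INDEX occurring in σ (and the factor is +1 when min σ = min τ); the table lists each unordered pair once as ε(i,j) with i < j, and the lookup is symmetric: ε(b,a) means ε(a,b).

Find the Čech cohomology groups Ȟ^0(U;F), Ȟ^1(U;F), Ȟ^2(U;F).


Ȟ^0(U;F) ≅ 0,  Ȟ^1(U;F) ≅ Z/2,  Ȟ^2(U;F) ≅ 0

cover nerve:
  V12={t6} V14={t5} V23={t4} V34={t1,t9}
C dims 4,4; δ0: rk 4, SNF 1^3·2
Ȟ^0: (4−4)−0=0 ⇒ 0
Ȟ^1: (4−0)−4=0 plus torsion [2] ⇒ Z/2
Ȟ^2: (0−0)−0=0 ⇒ 0


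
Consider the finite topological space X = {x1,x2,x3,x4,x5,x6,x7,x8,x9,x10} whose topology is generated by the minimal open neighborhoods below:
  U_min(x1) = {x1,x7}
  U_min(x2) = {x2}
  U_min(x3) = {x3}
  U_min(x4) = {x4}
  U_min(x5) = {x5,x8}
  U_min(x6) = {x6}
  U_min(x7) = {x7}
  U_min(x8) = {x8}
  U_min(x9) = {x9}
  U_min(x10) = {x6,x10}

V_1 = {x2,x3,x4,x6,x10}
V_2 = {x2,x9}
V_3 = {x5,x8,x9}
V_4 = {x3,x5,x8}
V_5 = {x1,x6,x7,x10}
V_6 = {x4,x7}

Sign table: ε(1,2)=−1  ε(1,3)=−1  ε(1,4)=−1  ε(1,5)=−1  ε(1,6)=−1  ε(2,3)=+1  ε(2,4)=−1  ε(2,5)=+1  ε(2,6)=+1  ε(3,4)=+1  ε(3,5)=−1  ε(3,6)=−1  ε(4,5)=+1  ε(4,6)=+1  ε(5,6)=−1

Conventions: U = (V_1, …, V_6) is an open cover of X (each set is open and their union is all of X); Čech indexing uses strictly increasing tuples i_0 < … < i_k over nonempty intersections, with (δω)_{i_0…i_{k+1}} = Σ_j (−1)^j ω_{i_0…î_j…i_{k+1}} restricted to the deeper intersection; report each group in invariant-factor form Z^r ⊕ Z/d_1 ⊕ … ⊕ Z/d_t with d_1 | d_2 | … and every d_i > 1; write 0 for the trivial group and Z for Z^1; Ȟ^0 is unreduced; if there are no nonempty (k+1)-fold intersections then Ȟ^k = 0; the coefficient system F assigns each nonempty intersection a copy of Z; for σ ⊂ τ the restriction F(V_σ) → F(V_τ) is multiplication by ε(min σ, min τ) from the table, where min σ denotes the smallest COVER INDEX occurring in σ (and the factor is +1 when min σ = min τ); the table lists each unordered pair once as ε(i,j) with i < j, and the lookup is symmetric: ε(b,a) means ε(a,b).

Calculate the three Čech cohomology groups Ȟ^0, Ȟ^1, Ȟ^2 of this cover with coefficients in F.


nerve simplices:
  V12={x2} V14={x3} V15={x6,x10} V16={x4} V23={x9} V34={x5,x8} V56={x7}
C dims 6,7; δ0: rk 6, SNF 1^5·2
degree 0: 6−6−0 = 0 → Ȟ^0 ≅ 0
degree 1: 7−0−6 = 1 plus torsion [2] → Ȟ^1 ≅ Z ⊕ Z/2
degree 2: 0−0−0 = 0 → Ȟ^2 ≅ 0

Ȟ^0 ≅ 0, Ȟ^1 ≅ Z ⊕ Z/2 and Ȟ^2 ≅ 0


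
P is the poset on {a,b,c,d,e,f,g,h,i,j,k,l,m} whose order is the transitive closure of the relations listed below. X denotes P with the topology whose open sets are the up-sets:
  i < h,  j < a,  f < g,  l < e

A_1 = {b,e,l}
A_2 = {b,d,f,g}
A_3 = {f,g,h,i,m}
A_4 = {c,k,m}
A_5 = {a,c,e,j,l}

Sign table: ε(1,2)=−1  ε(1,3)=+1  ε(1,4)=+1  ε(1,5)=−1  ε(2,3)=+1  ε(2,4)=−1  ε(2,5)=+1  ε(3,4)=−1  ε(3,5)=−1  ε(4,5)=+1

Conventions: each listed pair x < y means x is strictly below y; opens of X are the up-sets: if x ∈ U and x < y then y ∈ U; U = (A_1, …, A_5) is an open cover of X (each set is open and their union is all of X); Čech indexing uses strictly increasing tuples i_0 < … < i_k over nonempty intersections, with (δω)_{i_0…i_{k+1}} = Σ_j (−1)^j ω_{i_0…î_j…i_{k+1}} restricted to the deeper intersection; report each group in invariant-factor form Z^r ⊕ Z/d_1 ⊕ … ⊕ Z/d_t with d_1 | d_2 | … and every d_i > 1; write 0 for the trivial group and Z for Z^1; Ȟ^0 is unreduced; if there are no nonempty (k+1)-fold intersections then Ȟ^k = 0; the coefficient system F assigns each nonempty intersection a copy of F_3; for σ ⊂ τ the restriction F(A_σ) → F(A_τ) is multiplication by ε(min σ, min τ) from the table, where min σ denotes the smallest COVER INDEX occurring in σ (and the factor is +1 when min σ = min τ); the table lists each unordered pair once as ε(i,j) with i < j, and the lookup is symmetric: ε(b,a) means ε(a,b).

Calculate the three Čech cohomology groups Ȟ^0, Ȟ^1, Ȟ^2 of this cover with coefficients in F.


Ȟ^0 ≅ 0, Ȟ^1 ≅ 0 and Ȟ^2 ≅ 0

nonempty intersections:
  A12={b} A15={e,l} A23={f,g} A34={m} A45={c}
C dims 5,5; δ0: rk_F3 5
Ȟ^0: (5−5)−0=0 ⇒ 0
Ȟ^1: (5−0)−5=0 ⇒ 0
Ȟ^2: (0−0)−0=0 ⇒ 0


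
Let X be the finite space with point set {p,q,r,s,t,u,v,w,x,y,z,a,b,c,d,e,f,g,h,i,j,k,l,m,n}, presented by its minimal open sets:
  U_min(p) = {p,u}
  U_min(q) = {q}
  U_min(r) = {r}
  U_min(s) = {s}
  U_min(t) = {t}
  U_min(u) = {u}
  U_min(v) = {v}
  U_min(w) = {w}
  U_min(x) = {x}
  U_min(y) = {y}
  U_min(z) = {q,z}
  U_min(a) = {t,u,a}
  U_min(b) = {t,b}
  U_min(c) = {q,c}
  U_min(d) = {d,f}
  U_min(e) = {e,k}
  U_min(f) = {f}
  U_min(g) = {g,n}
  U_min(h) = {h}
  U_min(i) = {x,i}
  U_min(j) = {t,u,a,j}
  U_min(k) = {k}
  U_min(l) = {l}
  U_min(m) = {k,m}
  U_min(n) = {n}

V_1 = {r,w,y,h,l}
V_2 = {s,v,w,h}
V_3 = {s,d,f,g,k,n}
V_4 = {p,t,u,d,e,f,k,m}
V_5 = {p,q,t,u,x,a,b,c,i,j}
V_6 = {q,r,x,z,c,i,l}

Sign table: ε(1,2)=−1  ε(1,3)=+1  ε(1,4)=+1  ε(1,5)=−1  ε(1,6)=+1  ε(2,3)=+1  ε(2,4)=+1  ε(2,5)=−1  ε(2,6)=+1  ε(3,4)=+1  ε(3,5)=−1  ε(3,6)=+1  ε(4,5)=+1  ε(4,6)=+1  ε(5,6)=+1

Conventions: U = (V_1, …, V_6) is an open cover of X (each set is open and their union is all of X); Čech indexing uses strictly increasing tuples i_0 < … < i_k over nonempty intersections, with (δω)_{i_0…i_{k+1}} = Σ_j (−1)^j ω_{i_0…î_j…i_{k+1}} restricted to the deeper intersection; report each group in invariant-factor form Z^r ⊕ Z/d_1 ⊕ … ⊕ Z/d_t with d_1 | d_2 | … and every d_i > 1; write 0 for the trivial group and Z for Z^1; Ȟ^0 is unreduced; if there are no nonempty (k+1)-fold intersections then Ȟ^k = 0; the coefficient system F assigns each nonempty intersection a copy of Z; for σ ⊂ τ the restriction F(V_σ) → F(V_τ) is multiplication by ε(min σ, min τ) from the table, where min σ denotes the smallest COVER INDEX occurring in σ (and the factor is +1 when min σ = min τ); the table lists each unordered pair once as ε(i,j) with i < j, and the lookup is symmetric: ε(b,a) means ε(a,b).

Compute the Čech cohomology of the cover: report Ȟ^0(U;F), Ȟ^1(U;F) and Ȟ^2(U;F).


Ȟ^0 = 0; Ȟ^1 = Z/2; Ȟ^2 = 0

intersection data:
  V12={w,h} V16={r,l} V23={s} V34={d,f,k} V45={p,t,u} V56={q,x,c,i}
C dims 6,6; δ0: rk 6, SNF 1^5·2
Ȟ^0 = (6 − 6) − 0 = 0, so Ȟ^0 ≅ 0
Ȟ^1 = (6 − 0) − 6 = 0 plus torsion [2], so Ȟ^1 ≅ Z/2
Ȟ^2 = (0 − 0) − 0 = 0, so Ȟ^2 ≅ 0


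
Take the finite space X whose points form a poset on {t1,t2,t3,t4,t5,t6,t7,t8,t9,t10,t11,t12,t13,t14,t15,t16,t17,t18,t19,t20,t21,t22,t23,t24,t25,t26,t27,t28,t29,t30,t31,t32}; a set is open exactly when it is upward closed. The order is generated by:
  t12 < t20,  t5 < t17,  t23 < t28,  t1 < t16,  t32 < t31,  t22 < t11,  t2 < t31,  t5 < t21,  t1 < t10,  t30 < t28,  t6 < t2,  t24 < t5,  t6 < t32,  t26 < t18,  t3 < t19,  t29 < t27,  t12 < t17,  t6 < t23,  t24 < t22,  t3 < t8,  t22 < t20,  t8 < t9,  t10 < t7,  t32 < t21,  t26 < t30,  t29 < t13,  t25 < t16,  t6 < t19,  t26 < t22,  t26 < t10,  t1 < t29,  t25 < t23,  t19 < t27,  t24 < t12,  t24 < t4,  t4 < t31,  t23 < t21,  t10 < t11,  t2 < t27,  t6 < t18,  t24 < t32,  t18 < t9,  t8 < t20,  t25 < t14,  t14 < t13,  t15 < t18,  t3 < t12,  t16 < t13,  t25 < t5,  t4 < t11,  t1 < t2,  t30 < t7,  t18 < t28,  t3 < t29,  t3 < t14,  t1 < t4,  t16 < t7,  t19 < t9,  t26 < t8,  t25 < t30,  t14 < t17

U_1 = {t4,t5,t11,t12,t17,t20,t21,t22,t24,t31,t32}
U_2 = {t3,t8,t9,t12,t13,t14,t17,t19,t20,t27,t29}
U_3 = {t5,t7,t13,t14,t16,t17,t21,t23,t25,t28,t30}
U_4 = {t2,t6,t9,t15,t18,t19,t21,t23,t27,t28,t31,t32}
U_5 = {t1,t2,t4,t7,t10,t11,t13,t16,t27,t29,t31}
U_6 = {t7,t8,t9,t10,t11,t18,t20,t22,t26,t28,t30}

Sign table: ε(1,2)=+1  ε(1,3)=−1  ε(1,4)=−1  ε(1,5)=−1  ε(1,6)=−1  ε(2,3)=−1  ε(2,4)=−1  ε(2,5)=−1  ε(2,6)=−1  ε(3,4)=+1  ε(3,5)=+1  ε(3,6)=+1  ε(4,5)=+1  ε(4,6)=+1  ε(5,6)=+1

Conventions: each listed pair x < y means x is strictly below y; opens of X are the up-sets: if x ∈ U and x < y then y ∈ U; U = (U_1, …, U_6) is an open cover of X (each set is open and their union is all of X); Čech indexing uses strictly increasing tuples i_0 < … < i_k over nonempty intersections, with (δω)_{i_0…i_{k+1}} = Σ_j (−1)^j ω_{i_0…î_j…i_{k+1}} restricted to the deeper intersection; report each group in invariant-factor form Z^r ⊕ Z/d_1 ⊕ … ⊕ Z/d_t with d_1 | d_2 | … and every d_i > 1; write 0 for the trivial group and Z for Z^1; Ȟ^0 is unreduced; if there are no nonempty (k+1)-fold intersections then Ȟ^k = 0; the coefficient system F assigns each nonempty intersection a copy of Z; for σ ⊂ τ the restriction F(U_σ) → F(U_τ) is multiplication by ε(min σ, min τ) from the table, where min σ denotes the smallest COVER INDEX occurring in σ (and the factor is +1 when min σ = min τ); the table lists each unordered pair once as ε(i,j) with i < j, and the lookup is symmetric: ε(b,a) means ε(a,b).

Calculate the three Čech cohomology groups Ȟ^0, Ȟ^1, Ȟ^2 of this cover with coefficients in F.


Ȟ^0 = Z,  Ȟ^1 = 0,  Ȟ^2 = Z/2

nonempty overlaps:
  U12={t12,t17,t20} U13={t5,t17,t21} U14={t21,t31,t32} U15={t4,t11,t31} U16={t11,t20,t22} U23={t13,t14,t17} U24={t9,t19,t27} U25={t13,t27,t29} U26={t8,t9,t20} U34={t21,t23,t28} U35={t7,t13,t16} U36={t7,t28,t30} U45={t2,t27,t31} U46={t9,t18,t28} U56={t7,t10,t11}
  U123={t17} U126={t20} U134={t21} U145={t31} U156={t11} U235={t13} U245={t27} U246={t9} U346={t28} U356={t7}
C dims 6,15,10; δ0: rk 5, SNF 1^5; δ1: rk 10, SNF 1^9·2
degree 0: 6−5−0 = 1 → Ȟ^0 ≅ Z
degree 1: 15−10−5 = 0 → Ȟ^1 ≅ 0
degree 2: 10−0−10 = 0 plus torsion [2] → Ȟ^2 ≅ Z/2


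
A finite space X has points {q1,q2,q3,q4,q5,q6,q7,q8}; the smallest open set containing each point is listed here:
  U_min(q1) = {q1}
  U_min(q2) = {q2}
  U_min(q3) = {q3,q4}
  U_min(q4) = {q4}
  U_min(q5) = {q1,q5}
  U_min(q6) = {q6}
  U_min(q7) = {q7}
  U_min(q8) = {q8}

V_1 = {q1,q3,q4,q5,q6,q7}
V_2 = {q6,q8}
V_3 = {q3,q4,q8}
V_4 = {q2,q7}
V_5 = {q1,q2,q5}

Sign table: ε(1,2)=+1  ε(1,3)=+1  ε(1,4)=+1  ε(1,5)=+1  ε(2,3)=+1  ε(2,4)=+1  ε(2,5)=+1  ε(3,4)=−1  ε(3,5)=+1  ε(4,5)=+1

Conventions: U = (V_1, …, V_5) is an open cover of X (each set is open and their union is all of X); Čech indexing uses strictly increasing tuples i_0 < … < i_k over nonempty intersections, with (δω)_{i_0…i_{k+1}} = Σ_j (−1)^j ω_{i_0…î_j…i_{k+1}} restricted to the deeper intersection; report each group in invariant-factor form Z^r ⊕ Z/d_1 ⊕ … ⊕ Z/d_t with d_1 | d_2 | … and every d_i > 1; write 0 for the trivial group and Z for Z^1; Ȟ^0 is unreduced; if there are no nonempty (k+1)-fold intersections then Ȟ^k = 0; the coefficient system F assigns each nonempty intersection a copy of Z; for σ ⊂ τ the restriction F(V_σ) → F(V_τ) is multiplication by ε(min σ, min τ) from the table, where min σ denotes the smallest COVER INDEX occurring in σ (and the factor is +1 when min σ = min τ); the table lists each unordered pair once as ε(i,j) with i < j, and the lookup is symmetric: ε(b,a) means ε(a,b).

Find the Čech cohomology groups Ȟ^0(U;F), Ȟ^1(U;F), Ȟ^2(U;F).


intersection data:
  V12={q6} V13={q3,q4} V14={q7} V15={q1,q5} V23={q8} V45={q2}
C dims 5,6; δ0: rk 4, SNF 1^4
Ȟ^0 = (5 − 4) − 0 = 1, so Ȟ^0 ≅ Z
Ȟ^1 = (6 − 0) − 4 = 2, so Ȟ^1 ≅ Z^2
Ȟ^2 = (0 − 0) − 0 = 0, so Ȟ^2 ≅ 0

Ȟ^0 = Z, Ȟ^1 = Z^2, Ȟ^2 = 0


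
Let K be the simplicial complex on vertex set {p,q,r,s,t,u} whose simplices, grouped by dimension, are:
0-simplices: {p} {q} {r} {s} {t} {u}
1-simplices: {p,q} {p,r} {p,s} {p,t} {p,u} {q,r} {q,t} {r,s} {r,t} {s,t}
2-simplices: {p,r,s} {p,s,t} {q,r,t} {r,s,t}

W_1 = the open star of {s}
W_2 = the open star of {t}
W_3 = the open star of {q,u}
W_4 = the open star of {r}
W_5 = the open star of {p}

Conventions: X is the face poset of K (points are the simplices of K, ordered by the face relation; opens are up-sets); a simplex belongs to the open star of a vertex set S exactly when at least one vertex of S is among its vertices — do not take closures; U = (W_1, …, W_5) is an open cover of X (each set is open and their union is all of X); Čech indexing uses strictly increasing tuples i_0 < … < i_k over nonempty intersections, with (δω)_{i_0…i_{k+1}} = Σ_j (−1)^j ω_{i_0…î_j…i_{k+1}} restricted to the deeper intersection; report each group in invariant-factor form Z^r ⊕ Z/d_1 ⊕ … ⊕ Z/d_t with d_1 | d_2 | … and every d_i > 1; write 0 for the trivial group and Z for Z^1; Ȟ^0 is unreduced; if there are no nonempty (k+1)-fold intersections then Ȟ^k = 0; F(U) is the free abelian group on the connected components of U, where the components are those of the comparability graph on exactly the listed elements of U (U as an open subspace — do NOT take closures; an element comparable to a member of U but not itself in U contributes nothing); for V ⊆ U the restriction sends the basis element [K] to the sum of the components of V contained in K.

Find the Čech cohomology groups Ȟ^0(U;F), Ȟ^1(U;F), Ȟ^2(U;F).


cover nerve:
  W1={{s},{p,s},{r,s},{s,t},{p,r,s},{p,s,t},{r,s,t}} W2={{t},{p,t},{q,t},{r,t},{s,t},{p,s,t},{q,r,t},{r,s,t}} W3={{q},{u},{p,q},{p,u},{q,r},{q,t},{q,r,t}} W4={{r},{p,r},{q,r},{r,s},{r,t},{p,r,s},{q,r,t},{r,s,t}} W5={{p},{p,q},{p,r},{p,s},{p,t},{p,u},{p,r,s},{p,s,t}}
  W12={{s,t},{p,s,t},{r,s,t}} W14={{r,s},{p,r,s},{r,s,t}} W15={{p,s},{p,r,s},{p,s,t}} W23={{q,t},{q,r,t}} W24={{r,t},{q,r,t},{r,s,t}} W25={{p,t},{p,s,t}} W34={{q,r},{q,r,t}} W35={{p,q},{p,u}} W45={{p,r},{p,r,s}}
  W124={{r,s,t}} W125={{p,s,t}} W145={{p,r,s}} W234={{q,r,t}}
components per intersection:
  W1: {{s},{p,s},{r,s},{s,t},{p,r,s},{p,s,t},{r,s,t}}
  W2: {{t},{p,t},{q,t},{r,t},{s,t},{p,s,t},{q,r,t},{r,s,t}}
  W3: {{q},{p,q},{q,r},{q,t},{q,r,t}} {{u},{p,u}}
  W4: {{r},{p,r},{q,r},{r,s},{r,t},{p,r,s},{q,r,t},{r,s,t}}
  W5: {{p},{p,q},{p,r},{p,s},{p,t},{p,u},{p,r,s},{p,s,t}}
  W12: {{s,t},{p,s,t},{r,s,t}}
  W14: {{r,s},{p,r,s},{r,s,t}}
  W15: {{p,s},{p,r,s},{p,s,t}}
  W23: {{q,t},{q,r,t}}
  W24: {{r,t},{q,r,t},{r,s,t}}
  W25: {{p,t},{p,s,t}}
  W34: {{q,r},{q,r,t}}
  W35: {{p,q}} {{p,u}}
  W45: {{p,r},{p,r,s}}
  W124: {{r,s,t}}
  W125: {{p,s,t}}
  W145: {{p,r,s}}
  W234: {{q,r,t}}
C dims 6,10,4; δ0: rk 5, SNF 1^5; δ1: rk 4, SNF 1^4
Ȟ^0: (6−5)−0=1 ⇒ Z
Ȟ^1: (10−4)−5=1 ⇒ Z
Ȟ^2: (4−0)−4=0 ⇒ 0

Ȟ^0(U;F) ≅ Z; Ȟ^1(U;F) ≅ Z; Ȟ^2(U;F) ≅ 0


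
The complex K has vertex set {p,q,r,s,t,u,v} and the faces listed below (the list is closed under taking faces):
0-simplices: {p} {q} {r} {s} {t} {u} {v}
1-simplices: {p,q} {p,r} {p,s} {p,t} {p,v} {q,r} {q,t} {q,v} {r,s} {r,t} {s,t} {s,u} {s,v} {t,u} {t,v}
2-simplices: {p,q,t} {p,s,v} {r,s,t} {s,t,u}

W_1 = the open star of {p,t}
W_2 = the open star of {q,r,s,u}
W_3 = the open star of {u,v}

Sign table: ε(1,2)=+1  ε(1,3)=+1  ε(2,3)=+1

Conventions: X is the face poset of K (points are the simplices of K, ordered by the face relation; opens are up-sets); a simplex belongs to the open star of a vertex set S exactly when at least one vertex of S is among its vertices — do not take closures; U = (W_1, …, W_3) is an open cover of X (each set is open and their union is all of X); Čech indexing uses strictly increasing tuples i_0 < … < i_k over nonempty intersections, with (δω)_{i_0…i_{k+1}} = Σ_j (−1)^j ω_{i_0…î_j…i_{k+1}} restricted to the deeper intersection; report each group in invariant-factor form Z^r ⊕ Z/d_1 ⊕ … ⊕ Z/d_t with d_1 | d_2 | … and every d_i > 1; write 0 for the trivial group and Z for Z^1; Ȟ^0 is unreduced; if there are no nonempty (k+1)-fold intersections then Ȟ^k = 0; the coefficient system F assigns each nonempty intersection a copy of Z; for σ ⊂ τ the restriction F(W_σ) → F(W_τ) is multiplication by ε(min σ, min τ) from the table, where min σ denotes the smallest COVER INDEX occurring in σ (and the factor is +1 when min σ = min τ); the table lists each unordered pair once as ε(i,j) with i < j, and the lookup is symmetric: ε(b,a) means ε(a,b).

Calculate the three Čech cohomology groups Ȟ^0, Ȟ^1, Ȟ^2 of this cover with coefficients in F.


nerve simplices:
  W1={{p},{t},{p,q},{p,r},{p,s},{p,t},{p,v},{q,t},{r,t},{s,t},{t,u},{t,v},{p,q,t},{p,s,v},{r,s,t},{s,t,u}} W2={{q},{r},{s},{u},{p,q},{p,r},{p,s},{q,r},{q,t},{q,v},{r,s},{r,t},{s,t},{s,u},{s,v},{t,u},{p,q,t},{p,s,v},{r,s,t},{s,t,u}} W3={{u},{v},{p,v},{q,v},{s,u},{s,v},{t,u},{t,v},{p,s,v},{s,t,u}}
  W12={{p,q},{p,r},{p,s},{q,t},{r,t},{s,t},{t,u},{p,q,t},{p,s,v},{r,s,t},{s,t,u}} W13={{p,v},{t,u},{t,v},{p,s,v},{s,t,u}} W23={{u},{q,v},{s,u},{s,v},{t,u},{p,s,v},{s,t,u}}
  W123={{t,u},{p,s,v},{s,t,u}}
C dims 3,3,1; δ0: rk 2, SNF 1^2; δ1: rk 1, SNF 1^1
degree 0: 3−2−0 = 1 → Ȟ^0 ≅ Z
degree 1: 3−1−2 = 0 → Ȟ^1 ≅ 0
degree 2: 1−0−1 = 0 → Ȟ^2 ≅ 0

Ȟ^0 ≅ Z; Ȟ^1 ≅ 0; Ȟ^2 ≅ 0


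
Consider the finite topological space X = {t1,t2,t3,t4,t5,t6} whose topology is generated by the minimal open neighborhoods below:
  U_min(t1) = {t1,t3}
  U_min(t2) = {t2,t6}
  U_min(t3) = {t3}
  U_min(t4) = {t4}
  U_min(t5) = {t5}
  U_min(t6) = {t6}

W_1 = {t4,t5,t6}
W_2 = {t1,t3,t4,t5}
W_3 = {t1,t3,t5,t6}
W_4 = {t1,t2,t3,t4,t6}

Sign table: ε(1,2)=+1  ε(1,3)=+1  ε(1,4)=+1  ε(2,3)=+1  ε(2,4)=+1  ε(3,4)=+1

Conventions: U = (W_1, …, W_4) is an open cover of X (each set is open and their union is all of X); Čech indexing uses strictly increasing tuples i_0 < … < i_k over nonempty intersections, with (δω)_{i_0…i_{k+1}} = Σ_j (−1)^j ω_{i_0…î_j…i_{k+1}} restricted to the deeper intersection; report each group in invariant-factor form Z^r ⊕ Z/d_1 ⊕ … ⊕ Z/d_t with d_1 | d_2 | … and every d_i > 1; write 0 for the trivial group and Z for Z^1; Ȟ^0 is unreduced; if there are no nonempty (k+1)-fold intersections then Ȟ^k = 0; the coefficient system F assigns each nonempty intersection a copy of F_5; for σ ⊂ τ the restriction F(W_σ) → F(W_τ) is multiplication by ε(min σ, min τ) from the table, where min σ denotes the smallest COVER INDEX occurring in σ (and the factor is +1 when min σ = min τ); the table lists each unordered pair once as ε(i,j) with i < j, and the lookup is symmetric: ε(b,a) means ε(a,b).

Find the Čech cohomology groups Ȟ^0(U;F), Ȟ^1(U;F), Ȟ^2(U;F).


cover nerve:
  W12={t4,t5} W13={t5,t6} W14={t4,t6} W23={t1,t3,t5} W24={t1,t3,t4} W34={t1,t3,t6}
  W123={t5} W124={t4} W134={t6} W234={t1,t3}
C dims 4,6,4; δ0: rk_F5 3; δ1: rk_F5 3
Ȟ^0: (4−3)−0=1 ⇒ Z/5
Ȟ^1: (6−3)−3=0 ⇒ 0
Ȟ^2: (4−0)−3=1 ⇒ Z/5

Ȟ^0 ≅ Z/5; Ȟ^1 ≅ 0; Ȟ^2 ≅ Z/5


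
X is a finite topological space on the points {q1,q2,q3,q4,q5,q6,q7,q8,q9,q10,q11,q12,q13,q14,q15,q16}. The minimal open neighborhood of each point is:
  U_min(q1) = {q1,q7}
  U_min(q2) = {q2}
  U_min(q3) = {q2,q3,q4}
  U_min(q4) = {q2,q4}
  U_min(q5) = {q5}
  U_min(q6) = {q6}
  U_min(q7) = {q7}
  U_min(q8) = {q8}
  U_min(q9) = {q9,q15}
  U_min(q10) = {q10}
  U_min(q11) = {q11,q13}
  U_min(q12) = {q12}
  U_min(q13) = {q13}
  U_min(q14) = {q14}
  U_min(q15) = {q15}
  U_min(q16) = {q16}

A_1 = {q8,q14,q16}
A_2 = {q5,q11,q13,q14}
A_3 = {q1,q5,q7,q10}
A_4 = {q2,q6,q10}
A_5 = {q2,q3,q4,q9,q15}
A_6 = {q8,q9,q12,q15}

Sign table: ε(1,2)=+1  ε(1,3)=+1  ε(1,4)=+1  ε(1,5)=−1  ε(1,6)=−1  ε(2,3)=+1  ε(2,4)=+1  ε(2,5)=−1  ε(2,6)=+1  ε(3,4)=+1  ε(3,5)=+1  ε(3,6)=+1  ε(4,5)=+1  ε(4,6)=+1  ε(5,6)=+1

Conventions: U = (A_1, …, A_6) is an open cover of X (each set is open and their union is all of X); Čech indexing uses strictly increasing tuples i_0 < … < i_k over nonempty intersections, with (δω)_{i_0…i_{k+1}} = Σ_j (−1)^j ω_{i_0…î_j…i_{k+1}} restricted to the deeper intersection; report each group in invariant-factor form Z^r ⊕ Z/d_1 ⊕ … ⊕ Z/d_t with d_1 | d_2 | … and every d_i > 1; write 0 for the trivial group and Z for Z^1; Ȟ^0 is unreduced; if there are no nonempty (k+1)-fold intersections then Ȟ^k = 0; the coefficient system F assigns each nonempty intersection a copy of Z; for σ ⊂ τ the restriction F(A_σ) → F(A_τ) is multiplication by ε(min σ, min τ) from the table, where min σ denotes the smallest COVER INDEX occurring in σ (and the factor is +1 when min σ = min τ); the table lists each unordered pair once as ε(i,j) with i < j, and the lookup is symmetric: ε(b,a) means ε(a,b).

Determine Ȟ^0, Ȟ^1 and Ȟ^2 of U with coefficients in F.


Ȟ^0(U;F) ≅ 0; Ȟ^1(U;F) ≅ Z/2; Ȟ^2(U;F) ≅ 0

nerve simplices:
  A12={q14} A16={q8} A23={q5} A34={q10} A45={q2} A56={q9,q15}
C dims 6,6; δ0: rk 6, SNF 1^5·2
degree 0: 6−6−0 = 0 → Ȟ^0 ≅ 0
degree 1: 6−0−6 = 0 plus torsion [2] → Ȟ^1 ≅ Z/2
degree 2: 0−0−0 = 0 → Ȟ^2 ≅ 0


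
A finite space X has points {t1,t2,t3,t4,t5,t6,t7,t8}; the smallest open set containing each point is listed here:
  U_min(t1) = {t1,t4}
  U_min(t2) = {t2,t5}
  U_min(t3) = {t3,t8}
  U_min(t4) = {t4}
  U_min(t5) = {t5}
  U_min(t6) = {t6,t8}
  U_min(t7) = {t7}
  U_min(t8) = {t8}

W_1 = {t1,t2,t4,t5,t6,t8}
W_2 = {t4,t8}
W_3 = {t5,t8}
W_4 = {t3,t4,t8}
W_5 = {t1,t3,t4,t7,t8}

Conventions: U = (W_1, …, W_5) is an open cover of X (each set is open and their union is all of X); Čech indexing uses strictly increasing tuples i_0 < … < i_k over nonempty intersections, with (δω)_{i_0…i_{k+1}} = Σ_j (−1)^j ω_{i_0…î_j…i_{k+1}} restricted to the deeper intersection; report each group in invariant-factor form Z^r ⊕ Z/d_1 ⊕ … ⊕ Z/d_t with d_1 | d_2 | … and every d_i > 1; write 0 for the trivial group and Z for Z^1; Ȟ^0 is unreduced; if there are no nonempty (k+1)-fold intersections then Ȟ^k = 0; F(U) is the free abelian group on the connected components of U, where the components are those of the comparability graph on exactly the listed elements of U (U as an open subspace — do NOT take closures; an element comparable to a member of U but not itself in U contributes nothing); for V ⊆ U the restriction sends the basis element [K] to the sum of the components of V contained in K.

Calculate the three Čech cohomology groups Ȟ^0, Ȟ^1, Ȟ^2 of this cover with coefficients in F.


nerve simplices:
  W12={t4,t8} W13={t5,t8} W14={t4,t8} W15={t1,t4,t8} W23={t8} W24={t4,t8} W25={t4,t8} W34={t8} W35={t8} W45={t3,t4,t8}
  W123={t8} W124={t4,t8} W125={t4,t8} W134={t8} W135={t8} W145={t4,t8} W234={t8} W235={t8} W245={t4,t8} W345={t8}
  W1234={t8} W1235={t8} W1245={t4,t8} W1345={t8} W2345={t8}
  W12345={t8}
components per intersection:
  W1: {t1,t4} {t2,t5} {t6,t8}
  W2: {t4} {t8}
  W3: {t5} {t8}
  W4: {t3,t8} {t4}
  W5: {t1,t4} {t3,t8} {t7}
  W12: {t4} {t8}
  W13: {t5} {t8}
  W14: {t4} {t8}
  W15: {t1,t4} {t8}
  W23: {t8}
  W24: {t4} {t8}
  W25: {t4} {t8}
  W34: {t8}
  W35: {t8}
  W45: {t3,t8} {t4}
  W123: {t8}
  W124: {t4} {t8}
  W125: {t4} {t8}
  W134: {t8}
  W135: {t8}
  W145: {t4} {t8}
  W234: {t8}
  W235: {t8}
  W245: {t4} {t8}
  W345: {t8}
  W1234: {t8}
  W1235: {t8}
  W1245: {t4} {t8}
  W1345: {t8}
  W2345: {t8}
  W12345: {t8}
C dims 12,17,14,6; δ0: rk 8, SNF 1^8; δ1: rk 9, SNF 1^9; δ2: rk 5, SNF 1^5
degree 0: 12−8−0 = 4 → Ȟ^0 ≅ Z^4
degree 1: 17−9−8 = 0 → Ȟ^1 ≅ 0
degree 2: 14−5−9 = 0 → Ȟ^2 ≅ 0

Ȟ^0(U;F) ≅ Z^4, Ȟ^1(U;F) ≅ 0 and Ȟ^2(U;F) ≅ 0


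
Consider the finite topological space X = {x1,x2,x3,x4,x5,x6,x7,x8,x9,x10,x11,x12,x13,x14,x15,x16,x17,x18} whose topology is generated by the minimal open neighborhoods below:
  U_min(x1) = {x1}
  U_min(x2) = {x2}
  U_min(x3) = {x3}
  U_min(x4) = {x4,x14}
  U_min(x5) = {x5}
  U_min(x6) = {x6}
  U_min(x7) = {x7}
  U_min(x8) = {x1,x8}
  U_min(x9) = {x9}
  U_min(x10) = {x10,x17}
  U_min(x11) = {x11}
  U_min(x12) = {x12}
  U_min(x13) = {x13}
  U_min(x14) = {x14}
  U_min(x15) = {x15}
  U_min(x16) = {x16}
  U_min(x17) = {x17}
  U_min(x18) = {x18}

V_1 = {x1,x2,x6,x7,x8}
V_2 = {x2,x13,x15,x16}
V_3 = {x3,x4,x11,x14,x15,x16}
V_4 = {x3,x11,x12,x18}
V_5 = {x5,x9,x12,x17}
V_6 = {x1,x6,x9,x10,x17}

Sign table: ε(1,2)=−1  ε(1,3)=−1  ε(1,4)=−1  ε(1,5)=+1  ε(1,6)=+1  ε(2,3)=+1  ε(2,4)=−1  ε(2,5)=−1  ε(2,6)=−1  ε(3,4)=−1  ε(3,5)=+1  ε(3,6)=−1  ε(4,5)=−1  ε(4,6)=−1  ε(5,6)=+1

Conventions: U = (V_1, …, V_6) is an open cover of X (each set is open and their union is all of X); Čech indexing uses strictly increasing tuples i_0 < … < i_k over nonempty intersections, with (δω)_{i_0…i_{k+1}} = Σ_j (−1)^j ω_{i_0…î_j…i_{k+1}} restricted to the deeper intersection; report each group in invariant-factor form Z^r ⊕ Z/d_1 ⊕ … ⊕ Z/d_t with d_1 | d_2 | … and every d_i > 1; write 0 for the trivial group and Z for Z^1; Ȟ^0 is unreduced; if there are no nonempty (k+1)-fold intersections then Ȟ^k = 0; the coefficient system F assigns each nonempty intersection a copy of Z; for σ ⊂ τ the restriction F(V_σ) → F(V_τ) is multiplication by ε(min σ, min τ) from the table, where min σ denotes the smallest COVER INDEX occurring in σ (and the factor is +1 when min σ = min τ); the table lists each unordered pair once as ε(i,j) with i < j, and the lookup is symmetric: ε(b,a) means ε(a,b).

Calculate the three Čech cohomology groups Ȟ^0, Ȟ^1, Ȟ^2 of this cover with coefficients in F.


Ȟ^0(U;F) ≅ 0, Ȟ^1(U;F) ≅ Z/2 and Ȟ^2(U;F) ≅ 0

nerve of the cover:
  V12={x2} V16={x1,x6} V23={x15,x16} V34={x3,x11} V45={x12} V56={x9,x17}
C dims 6,6; δ0: rk 6, SNF 1^5·2
Ȟ^0 = (6 − 6) − 0 = 0, so Ȟ^0 ≅ 0
Ȟ^1 = (6 − 0) − 6 = 0 plus torsion [2], so Ȟ^1 ≅ Z/2
Ȟ^2 = (0 − 0) − 0 = 0, so Ȟ^2 ≅ 0
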